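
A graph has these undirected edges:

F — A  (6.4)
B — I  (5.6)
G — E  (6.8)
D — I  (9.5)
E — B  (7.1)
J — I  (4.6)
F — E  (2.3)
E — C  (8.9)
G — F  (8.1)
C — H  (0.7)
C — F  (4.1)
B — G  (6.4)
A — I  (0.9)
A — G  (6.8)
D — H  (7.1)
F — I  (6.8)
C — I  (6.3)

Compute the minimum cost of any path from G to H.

Running Dijkstra from G:
G: 0
B: 6.4  (via G)
A: 6.8  (via G)
E: 6.8  (via G)
I: 7.7  (via A)
F: 8.1  (via G)
C: 12.2  (via F)
J: 12.3  (via I)
H: 12.9  (via C)
Shortest route: G–F–C–H = 12.9.

12.9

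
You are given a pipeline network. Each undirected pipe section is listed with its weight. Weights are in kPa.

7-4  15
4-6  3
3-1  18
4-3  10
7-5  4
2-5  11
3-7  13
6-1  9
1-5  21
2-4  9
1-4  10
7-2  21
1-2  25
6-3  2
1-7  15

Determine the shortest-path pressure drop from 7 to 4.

15 kPa

Compare a few routes:
7 → 4: 15 = 15
7 → 3 → 6 → 4: 13+2+3 = 18
7 → 3 → 4: 13+10 = 23
The minimum is 15 kPa via 7 → 4.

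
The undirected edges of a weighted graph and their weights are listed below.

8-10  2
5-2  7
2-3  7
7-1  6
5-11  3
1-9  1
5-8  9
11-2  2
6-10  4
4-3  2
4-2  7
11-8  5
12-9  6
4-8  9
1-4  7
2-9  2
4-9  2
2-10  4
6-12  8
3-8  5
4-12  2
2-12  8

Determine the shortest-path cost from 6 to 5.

Running Dijkstra from 6:
6: 0
10: 4  (via 6)
8: 6  (via 10)
2: 8  (via 10)
12: 8  (via 6)
4: 10  (via 12)
9: 10  (via 2)
11: 10  (via 2)
1: 11  (via 9)
3: 11  (via 8)
5: 13  (via 11)
Shortest route: 6–10–2–11–5 = 13.

13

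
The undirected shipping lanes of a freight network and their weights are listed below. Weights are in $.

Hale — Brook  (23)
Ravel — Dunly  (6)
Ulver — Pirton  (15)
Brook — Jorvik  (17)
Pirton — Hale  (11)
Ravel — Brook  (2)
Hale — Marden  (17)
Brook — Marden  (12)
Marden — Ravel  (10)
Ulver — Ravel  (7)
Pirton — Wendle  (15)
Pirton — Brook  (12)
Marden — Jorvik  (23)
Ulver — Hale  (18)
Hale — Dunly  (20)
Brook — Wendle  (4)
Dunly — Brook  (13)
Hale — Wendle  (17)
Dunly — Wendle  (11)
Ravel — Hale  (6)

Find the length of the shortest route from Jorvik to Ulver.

$26

Shortest distances from Jorvik:
Jorvik: 0
Brook: 17  (via Jorvik)
Ravel: 19  (via Brook)
Wendle: 21  (via Brook)
Marden: 23  (via Jorvik)
Hale: 25  (via Ravel)
Dunly: 25  (via Ravel)
Ulver: 26  (via Ravel)
Shortest route: Jorvik–Brook–Ravel–Ulver = $26.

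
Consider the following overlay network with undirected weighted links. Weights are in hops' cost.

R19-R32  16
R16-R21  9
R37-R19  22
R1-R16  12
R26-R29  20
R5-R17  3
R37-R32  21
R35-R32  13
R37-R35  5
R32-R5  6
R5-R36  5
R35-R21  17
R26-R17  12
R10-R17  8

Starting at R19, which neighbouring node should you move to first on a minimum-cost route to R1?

Candidate routes:
R19 - R32 - R37 - R35 - R21 - R16 - R1: 16+21+5+17+9+12 = 80
R19 - R37 - R35 - R21 - R16 - R1: 22+5+17+9+12 = 65
R19 - R32 - R35 - R21 - R16 - R1: 16+13+17+9+12 = 67
The minimum is 65 hops' cost via R19 - R37 - R35 - R21 - R16 - R1.
So from R19 the first move is to R37.

R37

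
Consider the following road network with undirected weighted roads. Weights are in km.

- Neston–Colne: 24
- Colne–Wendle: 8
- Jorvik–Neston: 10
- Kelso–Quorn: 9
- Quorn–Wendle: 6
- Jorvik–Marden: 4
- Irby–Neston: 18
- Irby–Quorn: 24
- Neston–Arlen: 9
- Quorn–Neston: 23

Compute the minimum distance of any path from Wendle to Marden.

Shortest distances from Wendle:
Wendle: 0
Quorn: 6  (via Wendle)
Colne: 8  (via Wendle)
Kelso: 15  (via Quorn)
Neston: 29  (via Quorn)
Irby: 30  (via Quorn)
Arlen: 38  (via Neston)
Jorvik: 39  (via Neston)
Marden: 43  (via Jorvik)
Shortest route: Wendle → Quorn → Neston → Jorvik → Marden = 43 km.

43 km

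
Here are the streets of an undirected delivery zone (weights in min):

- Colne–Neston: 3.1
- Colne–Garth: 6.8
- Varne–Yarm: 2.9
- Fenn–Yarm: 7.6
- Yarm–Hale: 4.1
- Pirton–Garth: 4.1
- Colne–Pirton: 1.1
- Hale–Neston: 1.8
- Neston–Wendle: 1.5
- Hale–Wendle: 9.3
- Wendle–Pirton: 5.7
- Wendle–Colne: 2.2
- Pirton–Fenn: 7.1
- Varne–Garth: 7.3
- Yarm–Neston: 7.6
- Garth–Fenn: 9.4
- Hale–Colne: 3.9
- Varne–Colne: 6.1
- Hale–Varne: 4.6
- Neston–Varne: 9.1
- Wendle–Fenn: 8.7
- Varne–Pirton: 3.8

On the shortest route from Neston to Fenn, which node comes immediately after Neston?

Wendle

Enumerating some paths:
Neston–Colne–Pirton–Fenn: 3.1+1.1+7.1 = 11.3
Neston–Wendle–Colne–Pirton–Fenn: 1.5+2.2+1.1+7.1 = 11.9
Neston–Wendle–Fenn: 1.5+8.7 = 10.2
Cheapest is Neston–Wendle–Fenn at 10.2 min.
So from Neston the first move is to Wendle.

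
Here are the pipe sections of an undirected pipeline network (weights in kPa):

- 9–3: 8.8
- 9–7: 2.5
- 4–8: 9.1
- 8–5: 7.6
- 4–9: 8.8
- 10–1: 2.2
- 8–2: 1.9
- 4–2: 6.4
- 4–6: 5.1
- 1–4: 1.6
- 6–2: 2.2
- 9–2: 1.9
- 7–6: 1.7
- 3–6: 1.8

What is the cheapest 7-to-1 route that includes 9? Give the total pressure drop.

Shortest 7→9: 7 → 9 = 2.5
Best 9 to 1: 9 → 2 → 4 → 1 costing 9.9
Total via 9: 2.5 + 9.9 = 12.4 kPa.

12.4 kPa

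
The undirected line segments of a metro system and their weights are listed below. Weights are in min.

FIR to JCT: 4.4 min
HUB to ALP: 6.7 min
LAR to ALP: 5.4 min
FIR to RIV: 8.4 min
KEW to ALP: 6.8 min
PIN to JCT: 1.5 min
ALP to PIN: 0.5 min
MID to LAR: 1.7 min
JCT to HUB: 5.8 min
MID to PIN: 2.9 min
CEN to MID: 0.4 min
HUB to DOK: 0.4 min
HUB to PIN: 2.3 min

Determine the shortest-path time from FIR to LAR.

Compare a few routes:
FIR–JCT–PIN–ALP–LAR: 4.4+1.5+0.5+5.4 = 11.8
FIR–JCT–PIN–MID–LAR: 4.4+1.5+2.9+1.7 = 10.5
Cheapest is FIR–JCT–PIN–MID–LAR at 10.5 min.

10.5 min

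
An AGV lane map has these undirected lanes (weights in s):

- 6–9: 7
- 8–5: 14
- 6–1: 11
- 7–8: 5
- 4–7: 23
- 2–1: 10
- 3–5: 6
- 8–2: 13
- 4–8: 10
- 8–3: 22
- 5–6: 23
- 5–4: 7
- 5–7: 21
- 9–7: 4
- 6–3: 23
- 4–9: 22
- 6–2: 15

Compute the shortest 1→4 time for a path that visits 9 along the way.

Best 1 to 9: 1 → 6 → 9 costing 18
Best 9 to 4: 9 → 7 → 8 → 4 costing 19
Total via 9: 18 + 19 = 37 s.

37 s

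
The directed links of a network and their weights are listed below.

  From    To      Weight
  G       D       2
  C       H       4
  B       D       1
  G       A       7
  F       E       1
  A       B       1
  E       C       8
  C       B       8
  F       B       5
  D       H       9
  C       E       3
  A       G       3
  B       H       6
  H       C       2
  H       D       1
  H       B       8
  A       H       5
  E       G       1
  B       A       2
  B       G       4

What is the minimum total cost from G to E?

16

Running Dijkstra from G:
G: 0
D: 2  (via G)
A: 7  (via G)
B: 8  (via A)
H: 11  (via D)
C: 13  (via H)
E: 16  (via C)
Shortest route: G–D–H–C–E = 16.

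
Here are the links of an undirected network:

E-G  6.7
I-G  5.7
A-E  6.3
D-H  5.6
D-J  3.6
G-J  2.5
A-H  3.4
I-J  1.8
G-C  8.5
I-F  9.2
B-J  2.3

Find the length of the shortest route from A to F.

23.6

Shortest distances from A:
A: 0
H: 3.4  (via A)
E: 6.3  (via A)
D: 9  (via H)
J: 12.6  (via D)
G: 13  (via E)
I: 14.4  (via J)
B: 14.9  (via J)
C: 21.5  (via G)
F: 23.6  (via I)
Shortest route: A → H → D → J → I → F = 23.6.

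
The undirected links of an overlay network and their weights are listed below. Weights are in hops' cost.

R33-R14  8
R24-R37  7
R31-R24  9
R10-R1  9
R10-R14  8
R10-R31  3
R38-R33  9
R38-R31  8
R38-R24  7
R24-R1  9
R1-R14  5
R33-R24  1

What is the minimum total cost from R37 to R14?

16 hops' cost

Compare a few routes:
R37 → R24 → R1 → R14: 7+9+5 = 21
R37 → R24 → R33 → R14: 7+1+8 = 16
The minimum is 16 hops' cost via R37 → R24 → R33 → R14.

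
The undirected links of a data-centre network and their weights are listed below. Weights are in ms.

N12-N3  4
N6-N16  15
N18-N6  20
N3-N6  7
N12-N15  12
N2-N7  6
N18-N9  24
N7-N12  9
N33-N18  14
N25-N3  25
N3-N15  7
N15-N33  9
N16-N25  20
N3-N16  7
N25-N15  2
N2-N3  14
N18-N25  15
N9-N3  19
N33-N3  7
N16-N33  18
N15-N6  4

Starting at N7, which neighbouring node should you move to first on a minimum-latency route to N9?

N12

Compare a few routes:
N7–N12–N15–N6–N3–N9: 9+12+4+7+19 = 51
N7–N2–N3–N9: 6+14+19 = 39
N7–N12–N15–N3–N9: 9+12+7+19 = 47
N7–N12–N3–N9: 9+4+19 = 32
The minimum is 32 ms via N7–N12–N3–N9.
So from N7 the first move is to N12.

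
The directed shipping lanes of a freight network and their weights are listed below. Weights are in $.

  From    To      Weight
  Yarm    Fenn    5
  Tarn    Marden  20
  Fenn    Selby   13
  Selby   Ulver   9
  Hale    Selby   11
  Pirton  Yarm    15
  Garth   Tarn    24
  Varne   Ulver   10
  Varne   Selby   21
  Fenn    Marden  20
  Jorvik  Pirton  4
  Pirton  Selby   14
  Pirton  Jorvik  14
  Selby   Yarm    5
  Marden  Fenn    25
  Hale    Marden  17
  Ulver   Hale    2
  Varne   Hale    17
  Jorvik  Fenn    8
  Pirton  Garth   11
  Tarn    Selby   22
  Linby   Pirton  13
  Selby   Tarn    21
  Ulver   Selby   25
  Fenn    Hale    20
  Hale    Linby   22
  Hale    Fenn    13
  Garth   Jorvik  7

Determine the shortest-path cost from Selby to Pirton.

$46

Enumerating some paths:
Selby - Yarm - Fenn - Hale - Linby - Pirton: 5+5+20+22+13 = 65
Selby - Ulver - Hale - Linby - Pirton: 9+2+22+13 = 46
Cheapest is Selby - Ulver - Hale - Linby - Pirton at $46.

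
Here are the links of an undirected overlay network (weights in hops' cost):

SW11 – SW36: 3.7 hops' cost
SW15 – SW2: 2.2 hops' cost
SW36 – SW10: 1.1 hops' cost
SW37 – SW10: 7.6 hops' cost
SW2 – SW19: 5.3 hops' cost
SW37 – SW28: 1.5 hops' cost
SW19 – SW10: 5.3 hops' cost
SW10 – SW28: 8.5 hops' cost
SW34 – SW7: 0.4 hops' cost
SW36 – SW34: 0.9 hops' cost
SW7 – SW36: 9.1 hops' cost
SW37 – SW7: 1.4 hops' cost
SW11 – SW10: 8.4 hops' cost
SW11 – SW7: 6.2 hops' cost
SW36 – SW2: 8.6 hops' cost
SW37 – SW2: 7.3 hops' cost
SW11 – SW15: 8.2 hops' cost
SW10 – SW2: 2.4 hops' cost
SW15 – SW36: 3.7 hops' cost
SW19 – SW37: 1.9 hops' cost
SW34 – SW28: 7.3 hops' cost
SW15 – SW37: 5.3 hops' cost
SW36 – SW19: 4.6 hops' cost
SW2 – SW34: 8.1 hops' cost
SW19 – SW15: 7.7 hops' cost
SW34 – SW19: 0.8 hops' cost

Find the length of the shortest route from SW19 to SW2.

5.2 hops' cost

Running Dijkstra from SW19:
SW19: 0
SW34: 0.8  (via SW19)
SW7: 1.2  (via SW34)
SW36: 1.7  (via SW34)
SW37: 1.9  (via SW19)
SW10: 2.8  (via SW36)
SW28: 3.4  (via SW37)
SW2: 5.2  (via SW10)
Shortest route: SW19 → SW34 → SW36 → SW10 → SW2 = 5.2 hops' cost.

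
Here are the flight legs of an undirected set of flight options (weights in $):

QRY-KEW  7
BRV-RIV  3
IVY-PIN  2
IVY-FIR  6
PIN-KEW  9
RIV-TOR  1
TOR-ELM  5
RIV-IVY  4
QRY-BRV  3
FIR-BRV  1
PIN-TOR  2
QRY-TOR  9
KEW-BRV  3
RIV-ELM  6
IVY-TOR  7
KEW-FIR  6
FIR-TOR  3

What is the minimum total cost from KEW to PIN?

Candidate routes:
KEW–FIR–TOR–PIN: 6+3+2 = 11
KEW–PIN: 9 = 9
The minimum is $9 via KEW–PIN.

$9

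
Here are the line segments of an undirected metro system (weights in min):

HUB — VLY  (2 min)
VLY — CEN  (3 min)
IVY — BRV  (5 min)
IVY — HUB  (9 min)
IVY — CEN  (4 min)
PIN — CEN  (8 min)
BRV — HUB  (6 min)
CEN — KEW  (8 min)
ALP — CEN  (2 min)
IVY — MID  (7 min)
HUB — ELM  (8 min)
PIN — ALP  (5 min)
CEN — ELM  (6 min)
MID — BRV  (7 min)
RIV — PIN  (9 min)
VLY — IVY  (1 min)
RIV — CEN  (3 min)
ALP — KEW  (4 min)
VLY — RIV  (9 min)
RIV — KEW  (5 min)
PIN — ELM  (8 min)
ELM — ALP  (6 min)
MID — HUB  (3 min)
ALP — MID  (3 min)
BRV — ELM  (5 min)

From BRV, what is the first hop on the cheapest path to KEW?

Enumerating some paths:
BRV–MID–ALP–KEW: 7+3+4 = 14
BRV–IVY–VLY–CEN–ALP–KEW: 5+1+3+2+4 = 15
The minimum is 14 min via BRV–MID–ALP–KEW.
So from BRV the first move is to MID.

MID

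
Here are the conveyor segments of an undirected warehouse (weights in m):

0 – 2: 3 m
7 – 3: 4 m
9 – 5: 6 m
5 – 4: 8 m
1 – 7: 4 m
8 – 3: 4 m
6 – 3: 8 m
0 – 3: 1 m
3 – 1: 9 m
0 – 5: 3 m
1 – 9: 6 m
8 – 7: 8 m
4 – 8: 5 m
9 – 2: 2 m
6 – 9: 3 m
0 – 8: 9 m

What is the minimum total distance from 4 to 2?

13 m

Settle nodes by increasing distance from 4:
4: 0
8: 5  (via 4)
5: 8  (via 4)
3: 9  (via 8)
0: 10  (via 3)
2: 13  (via 0)
Shortest route: 4–8–3–0–2 = 13 m.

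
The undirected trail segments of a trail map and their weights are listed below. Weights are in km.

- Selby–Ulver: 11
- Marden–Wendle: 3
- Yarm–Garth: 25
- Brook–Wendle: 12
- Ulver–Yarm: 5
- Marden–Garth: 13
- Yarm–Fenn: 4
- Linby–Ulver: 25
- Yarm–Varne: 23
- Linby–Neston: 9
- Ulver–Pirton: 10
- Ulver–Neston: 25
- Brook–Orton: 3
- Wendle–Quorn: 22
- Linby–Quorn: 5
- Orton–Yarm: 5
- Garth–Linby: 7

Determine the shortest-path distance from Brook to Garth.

Running Dijkstra from Brook:
Brook: 0
Orton: 3  (via Brook)
Yarm: 8  (via Orton)
Fenn: 12  (via Yarm)
Wendle: 12  (via Brook)
Ulver: 13  (via Yarm)
Marden: 15  (via Wendle)
Pirton: 23  (via Ulver)
Selby: 24  (via Ulver)
Garth: 28  (via Marden)
Shortest route: Brook → Wendle → Marden → Garth = 28 km.

28 km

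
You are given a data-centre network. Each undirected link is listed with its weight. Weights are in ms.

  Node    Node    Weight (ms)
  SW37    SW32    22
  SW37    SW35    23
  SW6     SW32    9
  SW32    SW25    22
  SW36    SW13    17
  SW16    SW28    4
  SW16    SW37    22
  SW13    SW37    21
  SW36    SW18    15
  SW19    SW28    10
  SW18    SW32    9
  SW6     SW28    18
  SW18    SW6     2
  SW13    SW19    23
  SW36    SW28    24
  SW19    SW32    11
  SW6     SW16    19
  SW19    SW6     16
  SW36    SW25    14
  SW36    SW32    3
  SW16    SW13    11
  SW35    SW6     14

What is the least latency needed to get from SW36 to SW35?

Settle nodes by increasing distance from SW36:
SW36: 0
SW32: 3  (via SW36)
SW6: 12  (via SW32)
SW18: 12  (via SW32)
SW19: 14  (via SW32)
SW25: 14  (via SW36)
SW13: 17  (via SW36)
SW28: 24  (via SW36)
SW37: 25  (via SW32)
SW35: 26  (via SW6)
Shortest route: SW36 → SW32 → SW6 → SW35 = 26 ms.

26 ms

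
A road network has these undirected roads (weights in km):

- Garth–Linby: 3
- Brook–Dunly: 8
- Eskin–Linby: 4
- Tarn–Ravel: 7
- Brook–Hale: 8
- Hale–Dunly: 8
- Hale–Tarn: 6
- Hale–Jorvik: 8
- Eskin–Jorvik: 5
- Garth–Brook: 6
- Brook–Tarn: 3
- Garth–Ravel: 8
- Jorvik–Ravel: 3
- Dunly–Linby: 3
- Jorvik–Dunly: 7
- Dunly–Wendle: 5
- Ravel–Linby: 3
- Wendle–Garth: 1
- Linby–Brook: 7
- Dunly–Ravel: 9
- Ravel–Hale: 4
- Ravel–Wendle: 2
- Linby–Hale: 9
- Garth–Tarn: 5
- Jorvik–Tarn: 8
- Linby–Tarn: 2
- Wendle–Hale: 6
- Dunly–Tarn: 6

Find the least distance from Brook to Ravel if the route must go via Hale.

Shortest Brook→Hale: Brook–Hale = 8
Best Hale to Ravel: Hale–Ravel costing 4
Total via Hale: 8 + 4 = 12 km.

12 km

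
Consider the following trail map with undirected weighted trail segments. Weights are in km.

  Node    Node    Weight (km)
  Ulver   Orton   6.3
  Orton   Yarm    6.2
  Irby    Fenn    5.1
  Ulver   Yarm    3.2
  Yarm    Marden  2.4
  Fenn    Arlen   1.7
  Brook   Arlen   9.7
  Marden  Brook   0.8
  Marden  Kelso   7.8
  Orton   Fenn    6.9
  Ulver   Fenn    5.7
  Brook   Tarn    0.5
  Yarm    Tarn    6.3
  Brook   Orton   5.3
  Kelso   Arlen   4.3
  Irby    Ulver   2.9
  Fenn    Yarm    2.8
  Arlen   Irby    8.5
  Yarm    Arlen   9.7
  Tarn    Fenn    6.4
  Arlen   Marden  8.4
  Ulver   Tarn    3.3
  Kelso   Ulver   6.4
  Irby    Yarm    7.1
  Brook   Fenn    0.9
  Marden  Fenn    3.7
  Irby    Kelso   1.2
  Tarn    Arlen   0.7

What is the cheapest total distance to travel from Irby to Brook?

6 km

Enumerating some paths:
Irby - Fenn - Brook: 5.1+0.9 = 6
Irby - Kelso - Arlen - Tarn - Brook: 1.2+4.3+0.7+0.5 = 6.7
The minimum is 6 km via Irby - Fenn - Brook.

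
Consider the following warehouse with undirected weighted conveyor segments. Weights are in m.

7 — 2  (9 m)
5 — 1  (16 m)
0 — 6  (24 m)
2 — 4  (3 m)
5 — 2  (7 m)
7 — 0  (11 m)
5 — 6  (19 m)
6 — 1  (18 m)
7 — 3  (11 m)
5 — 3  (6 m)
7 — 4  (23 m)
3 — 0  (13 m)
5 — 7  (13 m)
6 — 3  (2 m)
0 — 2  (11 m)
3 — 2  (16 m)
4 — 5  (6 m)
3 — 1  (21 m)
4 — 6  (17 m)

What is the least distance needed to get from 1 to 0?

Candidate routes:
1 - 6 - 3 - 0: 18+2+13 = 33
1 - 3 - 0: 21+13 = 34
1 - 5 - 2 - 0: 16+7+11 = 34
The minimum is 33 m via 1 - 6 - 3 - 0.

33 m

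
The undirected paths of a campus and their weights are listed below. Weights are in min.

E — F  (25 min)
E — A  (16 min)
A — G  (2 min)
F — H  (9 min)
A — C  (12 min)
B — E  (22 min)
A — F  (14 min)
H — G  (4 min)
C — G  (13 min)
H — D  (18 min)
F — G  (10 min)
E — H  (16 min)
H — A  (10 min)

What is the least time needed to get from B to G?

Enumerating some paths:
B - E - A - G: 22+16+2 = 40
B - E - H - G: 22+16+4 = 42
The minimum is 40 min via B - E - A - G.

40 min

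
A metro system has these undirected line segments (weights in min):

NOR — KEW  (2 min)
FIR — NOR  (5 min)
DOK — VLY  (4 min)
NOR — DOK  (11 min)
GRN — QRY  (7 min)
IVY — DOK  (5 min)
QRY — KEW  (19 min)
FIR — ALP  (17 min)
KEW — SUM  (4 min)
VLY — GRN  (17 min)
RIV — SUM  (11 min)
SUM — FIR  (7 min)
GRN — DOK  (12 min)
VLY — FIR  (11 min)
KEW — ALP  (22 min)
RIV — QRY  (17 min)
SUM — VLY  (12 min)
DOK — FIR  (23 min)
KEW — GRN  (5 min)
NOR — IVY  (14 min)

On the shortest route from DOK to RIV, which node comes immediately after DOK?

VLY

Enumerating some paths:
DOK → GRN → KEW → SUM → RIV: 12+5+4+11 = 32
DOK → NOR → KEW → SUM → RIV: 11+2+4+11 = 28
DOK → VLY → FIR → SUM → RIV: 4+11+7+11 = 33
DOK → VLY → SUM → RIV: 4+12+11 = 27
Cheapest is DOK → VLY → SUM → RIV at 27 min.
So from DOK the first move is to VLY.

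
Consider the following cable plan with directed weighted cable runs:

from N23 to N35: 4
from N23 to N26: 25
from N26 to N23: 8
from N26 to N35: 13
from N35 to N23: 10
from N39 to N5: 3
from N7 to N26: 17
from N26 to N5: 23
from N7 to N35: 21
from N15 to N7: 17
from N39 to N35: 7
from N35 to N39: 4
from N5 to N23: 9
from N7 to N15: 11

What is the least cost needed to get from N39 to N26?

37

Shortest distances from N39:
N39: 0
N5: 3  (via N39)
N35: 7  (via N39)
N23: 12  (via N5)
N26: 37  (via N23)
Shortest route: N39 → N5 → N23 → N26 = 37.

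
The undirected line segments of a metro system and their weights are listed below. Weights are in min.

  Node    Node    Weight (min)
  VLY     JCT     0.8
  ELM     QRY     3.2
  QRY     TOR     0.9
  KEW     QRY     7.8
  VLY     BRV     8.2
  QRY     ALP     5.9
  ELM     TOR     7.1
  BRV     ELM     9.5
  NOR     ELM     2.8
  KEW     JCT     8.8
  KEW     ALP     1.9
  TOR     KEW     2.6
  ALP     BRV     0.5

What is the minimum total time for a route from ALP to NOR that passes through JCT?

Shortest ALP→JCT: ALP → BRV → VLY → JCT = 9.5
Best JCT to NOR: JCT → KEW → TOR → QRY → ELM → NOR costing 18.3
Total via JCT: 9.5 + 18.3 = 27.8 min.

27.8 min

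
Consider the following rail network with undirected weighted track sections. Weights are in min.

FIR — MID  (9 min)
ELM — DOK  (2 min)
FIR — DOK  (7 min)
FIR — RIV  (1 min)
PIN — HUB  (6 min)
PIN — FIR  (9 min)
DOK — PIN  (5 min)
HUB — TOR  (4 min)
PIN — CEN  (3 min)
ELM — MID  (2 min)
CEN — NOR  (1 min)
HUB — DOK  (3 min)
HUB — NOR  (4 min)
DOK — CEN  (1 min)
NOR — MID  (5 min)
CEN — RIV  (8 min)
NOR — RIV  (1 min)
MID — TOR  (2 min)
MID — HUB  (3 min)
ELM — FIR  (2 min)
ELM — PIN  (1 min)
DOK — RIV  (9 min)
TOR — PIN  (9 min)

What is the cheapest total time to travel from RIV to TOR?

Compare a few routes:
RIV–FIR–ELM–MID–TOR: 1+2+2+2 = 7
RIV–NOR–MID–TOR: 1+5+2 = 8
RIV–NOR–HUB–TOR: 1+4+4 = 9
The minimum is 7 min via RIV–FIR–ELM–MID–TOR.

7 min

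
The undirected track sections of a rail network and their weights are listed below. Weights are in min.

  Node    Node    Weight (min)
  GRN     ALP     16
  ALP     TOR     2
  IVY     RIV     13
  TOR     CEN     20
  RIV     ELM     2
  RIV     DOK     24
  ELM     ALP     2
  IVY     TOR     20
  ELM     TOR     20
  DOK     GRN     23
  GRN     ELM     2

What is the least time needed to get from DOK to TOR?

Settle nodes by increasing distance from DOK:
DOK: 0
GRN: 23  (via DOK)
RIV: 24  (via DOK)
ELM: 25  (via GRN)
ALP: 27  (via ELM)
TOR: 29  (via ALP)
Shortest route: DOK → GRN → ELM → ALP → TOR = 29 min.

29 min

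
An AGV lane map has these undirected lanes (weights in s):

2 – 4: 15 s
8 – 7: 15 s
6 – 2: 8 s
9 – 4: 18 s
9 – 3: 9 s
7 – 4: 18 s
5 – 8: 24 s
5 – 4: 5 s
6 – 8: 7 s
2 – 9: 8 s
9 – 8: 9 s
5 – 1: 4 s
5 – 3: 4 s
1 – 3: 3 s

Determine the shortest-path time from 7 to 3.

Shortest distances from 7:
7: 0
8: 15  (via 7)
4: 18  (via 7)
6: 22  (via 8)
5: 23  (via 4)
9: 24  (via 8)
1: 27  (via 5)
3: 27  (via 5)
Shortest route: 7 → 4 → 5 → 3 = 27 s.

27 s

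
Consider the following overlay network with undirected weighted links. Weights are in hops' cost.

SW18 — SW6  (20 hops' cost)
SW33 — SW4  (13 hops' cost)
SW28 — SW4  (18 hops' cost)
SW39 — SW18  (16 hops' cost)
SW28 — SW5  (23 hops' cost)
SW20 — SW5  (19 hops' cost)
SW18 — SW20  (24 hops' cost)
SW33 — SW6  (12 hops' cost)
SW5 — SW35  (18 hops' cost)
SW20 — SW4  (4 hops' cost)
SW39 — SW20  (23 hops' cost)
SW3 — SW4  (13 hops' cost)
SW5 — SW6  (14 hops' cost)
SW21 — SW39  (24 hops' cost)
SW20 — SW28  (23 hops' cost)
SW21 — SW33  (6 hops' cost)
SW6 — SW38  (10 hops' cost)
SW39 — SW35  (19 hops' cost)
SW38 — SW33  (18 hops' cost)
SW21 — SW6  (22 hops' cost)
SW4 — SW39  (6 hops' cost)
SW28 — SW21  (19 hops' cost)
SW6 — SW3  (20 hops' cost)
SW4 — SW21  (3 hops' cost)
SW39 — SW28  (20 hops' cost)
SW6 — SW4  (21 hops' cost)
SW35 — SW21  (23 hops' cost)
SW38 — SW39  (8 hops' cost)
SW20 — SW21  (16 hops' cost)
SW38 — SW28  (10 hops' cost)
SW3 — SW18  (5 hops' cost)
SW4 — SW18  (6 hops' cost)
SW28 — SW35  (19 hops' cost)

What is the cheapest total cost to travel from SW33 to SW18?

15 hops' cost

Compare a few routes:
SW33 → SW4 → SW18: 13+6 = 19
SW33 → SW21 → SW4 → SW18: 6+3+6 = 15
SW33 → SW21 → SW4 → SW3 → SW18: 6+3+13+5 = 27
Cheapest is SW33 → SW21 → SW4 → SW18 at 15 hops' cost.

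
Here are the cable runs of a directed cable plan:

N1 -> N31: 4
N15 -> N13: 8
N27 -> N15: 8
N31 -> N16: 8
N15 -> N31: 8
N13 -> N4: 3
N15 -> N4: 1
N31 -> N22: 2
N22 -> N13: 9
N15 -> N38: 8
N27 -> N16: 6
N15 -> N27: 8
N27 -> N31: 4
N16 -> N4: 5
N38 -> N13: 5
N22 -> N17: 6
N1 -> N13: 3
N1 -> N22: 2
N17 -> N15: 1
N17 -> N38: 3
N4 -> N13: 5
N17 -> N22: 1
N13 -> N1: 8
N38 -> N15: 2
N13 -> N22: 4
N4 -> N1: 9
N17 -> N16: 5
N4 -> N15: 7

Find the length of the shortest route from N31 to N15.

9

Compare a few routes:
N31–N22–N17–N38–N15: 2+6+3+2 = 13
N31–N16–N4–N15: 8+5+7 = 20
N31–N22–N17–N15: 2+6+1 = 9
Cheapest is N31–N22–N17–N15 at 9.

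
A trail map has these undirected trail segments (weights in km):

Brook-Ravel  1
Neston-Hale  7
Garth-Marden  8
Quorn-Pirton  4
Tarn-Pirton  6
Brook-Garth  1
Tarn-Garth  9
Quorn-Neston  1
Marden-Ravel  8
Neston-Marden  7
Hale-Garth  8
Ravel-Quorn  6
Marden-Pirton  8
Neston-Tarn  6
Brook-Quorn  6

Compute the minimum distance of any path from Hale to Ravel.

10 km

Shortest distances from Hale:
Hale: 0
Neston: 7  (via Hale)
Garth: 8  (via Hale)
Quorn: 8  (via Neston)
Brook: 9  (via Garth)
Ravel: 10  (via Brook)
Shortest route: Hale–Garth–Brook–Ravel = 10 km.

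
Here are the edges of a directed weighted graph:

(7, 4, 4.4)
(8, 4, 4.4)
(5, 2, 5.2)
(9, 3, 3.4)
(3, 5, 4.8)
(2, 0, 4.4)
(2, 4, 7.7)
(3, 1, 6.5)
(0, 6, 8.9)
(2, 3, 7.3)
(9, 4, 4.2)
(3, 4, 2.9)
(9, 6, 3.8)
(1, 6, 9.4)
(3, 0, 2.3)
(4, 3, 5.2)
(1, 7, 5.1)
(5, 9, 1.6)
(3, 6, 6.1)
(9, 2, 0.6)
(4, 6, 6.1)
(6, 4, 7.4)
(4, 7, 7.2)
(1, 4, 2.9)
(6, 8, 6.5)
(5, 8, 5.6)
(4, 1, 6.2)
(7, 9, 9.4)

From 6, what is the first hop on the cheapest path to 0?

Enumerating some paths:
6–8–4–3–0: 6.5+4.4+5.2+2.3 = 18.4
6–4–3–5–9–2–0: 7.4+5.2+4.8+1.6+0.6+4.4 = 24
6–4–3–0: 7.4+5.2+2.3 = 14.9
The minimum is 14.9 via 6–4–3–0.
So from 6 the first move is to 4.

4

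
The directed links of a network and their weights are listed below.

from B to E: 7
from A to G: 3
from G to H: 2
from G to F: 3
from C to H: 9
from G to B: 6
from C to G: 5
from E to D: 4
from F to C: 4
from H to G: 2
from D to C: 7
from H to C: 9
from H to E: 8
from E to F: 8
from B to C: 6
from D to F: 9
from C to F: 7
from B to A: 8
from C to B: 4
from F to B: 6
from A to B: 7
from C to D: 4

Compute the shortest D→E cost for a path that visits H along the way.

Best D to H: D–C–G–H costing 14
Best H to E: H–E costing 8
Total via H: 14 + 8 = 22.

22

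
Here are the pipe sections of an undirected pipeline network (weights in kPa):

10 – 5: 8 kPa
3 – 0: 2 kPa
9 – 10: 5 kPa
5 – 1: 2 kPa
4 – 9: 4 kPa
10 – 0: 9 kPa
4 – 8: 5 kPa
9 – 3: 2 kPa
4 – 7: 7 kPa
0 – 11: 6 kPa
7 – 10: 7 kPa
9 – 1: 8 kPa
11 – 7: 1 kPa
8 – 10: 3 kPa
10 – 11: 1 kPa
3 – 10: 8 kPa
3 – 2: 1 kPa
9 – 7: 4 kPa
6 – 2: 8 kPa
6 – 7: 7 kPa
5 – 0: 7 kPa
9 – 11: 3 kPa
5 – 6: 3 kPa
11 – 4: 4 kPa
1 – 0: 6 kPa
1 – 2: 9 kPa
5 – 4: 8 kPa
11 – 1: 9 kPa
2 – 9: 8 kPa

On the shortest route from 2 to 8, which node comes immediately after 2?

3

Compare a few routes:
2–3–9–11–10–8: 1+2+3+1+3 = 10
2–3–9–10–8: 1+2+5+3 = 11
2–3–10–8: 1+8+3 = 12
2–3–9–4–8: 1+2+4+5 = 12
Cheapest is 2–3–9–11–10–8 at 10 kPa.
So from 2 the first move is to 3.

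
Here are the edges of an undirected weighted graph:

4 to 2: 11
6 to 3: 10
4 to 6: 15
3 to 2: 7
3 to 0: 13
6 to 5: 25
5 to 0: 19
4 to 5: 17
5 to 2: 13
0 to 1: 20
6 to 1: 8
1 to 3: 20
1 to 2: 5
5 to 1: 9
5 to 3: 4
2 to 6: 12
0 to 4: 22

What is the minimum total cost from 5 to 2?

11

Settle nodes by increasing distance from 5:
5: 0
3: 4  (via 5)
1: 9  (via 5)
2: 11  (via 3)
Shortest route: 5 → 3 → 2 = 11.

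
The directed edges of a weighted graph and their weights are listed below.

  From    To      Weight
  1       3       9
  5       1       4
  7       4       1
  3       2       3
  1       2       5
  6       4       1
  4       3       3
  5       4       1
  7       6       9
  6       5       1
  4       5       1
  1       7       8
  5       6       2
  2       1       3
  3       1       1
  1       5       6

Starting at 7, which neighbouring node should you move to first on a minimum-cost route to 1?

Enumerating some paths:
7 → 4 → 5 → 1: 1+1+4 = 6
7 → 4 → 3 → 2 → 1: 1+3+3+3 = 10
7 → 4 → 3 → 1: 1+3+1 = 5
Cheapest is 7 → 4 → 3 → 1 at 5.
So from 7 the first move is to 4.

4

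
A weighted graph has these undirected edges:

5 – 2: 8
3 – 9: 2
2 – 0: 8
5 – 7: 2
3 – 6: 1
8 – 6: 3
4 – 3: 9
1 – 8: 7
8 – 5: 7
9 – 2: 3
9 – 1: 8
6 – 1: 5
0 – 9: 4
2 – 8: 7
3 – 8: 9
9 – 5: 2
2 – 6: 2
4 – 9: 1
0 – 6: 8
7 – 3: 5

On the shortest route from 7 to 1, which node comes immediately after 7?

Enumerating some paths:
7 - 5 - 9 - 1: 2+2+8 = 12
7 - 5 - 9 - 3 - 6 - 1: 2+2+2+1+5 = 12
7 - 3 - 6 - 1: 5+1+5 = 11
The minimum is 11 via 7 - 3 - 6 - 1.
So from 7 the first move is to 3.

3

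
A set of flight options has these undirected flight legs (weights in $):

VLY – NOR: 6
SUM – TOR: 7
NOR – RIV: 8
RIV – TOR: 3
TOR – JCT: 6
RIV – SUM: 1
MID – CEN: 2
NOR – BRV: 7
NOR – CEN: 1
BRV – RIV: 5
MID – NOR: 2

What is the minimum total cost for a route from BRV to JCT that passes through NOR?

Shortest BRV→NOR: BRV–NOR = 7
Shortest NOR→JCT: NOR–RIV–TOR–JCT = 17
Total via NOR: 7 + 17 = $24.

$24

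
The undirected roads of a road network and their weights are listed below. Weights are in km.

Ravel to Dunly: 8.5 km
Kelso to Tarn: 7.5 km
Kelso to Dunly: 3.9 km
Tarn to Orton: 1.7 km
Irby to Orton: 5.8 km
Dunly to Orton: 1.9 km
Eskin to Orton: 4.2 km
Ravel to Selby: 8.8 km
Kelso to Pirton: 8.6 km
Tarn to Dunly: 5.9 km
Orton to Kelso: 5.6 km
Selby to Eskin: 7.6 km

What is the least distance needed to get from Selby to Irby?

17.6 km

Candidate routes:
Selby - Ravel - Dunly - Tarn - Orton - Irby: 8.8+8.5+5.9+1.7+5.8 = 30.7
Selby - Ravel - Dunly - Orton - Irby: 8.8+8.5+1.9+5.8 = 25
Selby - Eskin - Orton - Irby: 7.6+4.2+5.8 = 17.6
Cheapest is Selby - Eskin - Orton - Irby at 17.6 km.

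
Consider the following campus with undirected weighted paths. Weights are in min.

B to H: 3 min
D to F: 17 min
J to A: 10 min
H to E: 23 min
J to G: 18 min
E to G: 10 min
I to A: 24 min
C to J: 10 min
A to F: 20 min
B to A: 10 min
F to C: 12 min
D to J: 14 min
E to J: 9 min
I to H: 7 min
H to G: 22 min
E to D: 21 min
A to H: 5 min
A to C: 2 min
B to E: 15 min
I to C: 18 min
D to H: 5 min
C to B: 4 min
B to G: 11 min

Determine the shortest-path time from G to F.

Running Dijkstra from G:
G: 0
E: 10  (via G)
B: 11  (via G)
H: 14  (via B)
C: 15  (via B)
A: 17  (via C)
J: 18  (via G)
D: 19  (via H)
I: 21  (via H)
F: 27  (via C)
Shortest route: G → B → C → F = 27 min.

27 min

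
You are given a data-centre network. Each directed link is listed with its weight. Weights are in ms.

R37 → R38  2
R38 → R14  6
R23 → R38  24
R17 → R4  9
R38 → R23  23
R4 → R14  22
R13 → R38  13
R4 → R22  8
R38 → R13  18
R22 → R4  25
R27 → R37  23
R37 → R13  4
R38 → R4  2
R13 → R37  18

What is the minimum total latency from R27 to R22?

Settle nodes by increasing distance from R27:
R27: 0
R37: 23  (via R27)
R38: 25  (via R37)
R13: 27  (via R37)
R4: 27  (via R38)
R14: 31  (via R38)
R22: 35  (via R4)
Shortest route: R27–R37–R38–R4–R22 = 35 ms.

35 ms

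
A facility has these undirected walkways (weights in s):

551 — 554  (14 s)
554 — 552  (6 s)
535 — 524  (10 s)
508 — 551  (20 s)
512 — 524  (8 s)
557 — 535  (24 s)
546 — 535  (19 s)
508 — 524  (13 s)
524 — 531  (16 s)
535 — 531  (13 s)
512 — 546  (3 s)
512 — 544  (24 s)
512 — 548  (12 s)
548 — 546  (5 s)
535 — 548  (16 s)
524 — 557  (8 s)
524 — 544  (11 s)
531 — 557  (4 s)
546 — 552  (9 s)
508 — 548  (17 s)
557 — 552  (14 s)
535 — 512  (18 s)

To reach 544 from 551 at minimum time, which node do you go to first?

Candidate routes:
551–554–552–546–512–524–544: 14+6+9+3+8+11 = 51
551–554–552–546–512–544: 14+6+9+3+24 = 56
551–508–524–544: 20+13+11 = 44
551–554–552–557–524–544: 14+6+14+8+11 = 53
Cheapest is 551–508–524–544 at 44 s.
So from 551 the first move is to 508.

508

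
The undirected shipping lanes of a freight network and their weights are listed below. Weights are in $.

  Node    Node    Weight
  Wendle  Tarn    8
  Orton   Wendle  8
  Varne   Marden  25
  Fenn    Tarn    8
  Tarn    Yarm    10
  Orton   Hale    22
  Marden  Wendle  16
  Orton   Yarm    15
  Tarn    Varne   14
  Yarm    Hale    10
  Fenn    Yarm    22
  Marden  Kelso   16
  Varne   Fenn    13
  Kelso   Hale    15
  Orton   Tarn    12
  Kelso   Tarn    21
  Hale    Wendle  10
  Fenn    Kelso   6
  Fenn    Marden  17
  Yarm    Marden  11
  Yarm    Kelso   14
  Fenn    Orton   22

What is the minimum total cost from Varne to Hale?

$32

Candidate routes:
Varne–Tarn–Wendle–Hale: 14+8+10 = 32
Varne–Fenn–Kelso–Hale: 13+6+15 = 34
The minimum is $32 via Varne–Tarn–Wendle–Hale.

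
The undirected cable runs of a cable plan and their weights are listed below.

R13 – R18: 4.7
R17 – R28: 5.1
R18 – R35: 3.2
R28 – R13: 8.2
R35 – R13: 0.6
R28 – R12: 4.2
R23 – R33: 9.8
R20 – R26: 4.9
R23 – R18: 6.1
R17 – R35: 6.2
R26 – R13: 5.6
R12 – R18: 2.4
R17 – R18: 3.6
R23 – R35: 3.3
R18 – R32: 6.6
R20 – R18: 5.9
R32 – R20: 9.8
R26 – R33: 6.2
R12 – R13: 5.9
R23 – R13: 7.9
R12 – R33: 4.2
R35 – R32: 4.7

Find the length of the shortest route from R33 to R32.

Shortest distances from R33:
R33: 0
R12: 4.2  (via R33)
R26: 6.2  (via R33)
R18: 6.6  (via R12)
R28: 8.4  (via R12)
R35: 9.8  (via R18)
R23: 9.8  (via R33)
R13: 10.1  (via R12)
R17: 10.2  (via R18)
R20: 11.1  (via R26)
R32: 13.2  (via R18)
Shortest route: R33–R12–R18–R32 = 13.2.

13.2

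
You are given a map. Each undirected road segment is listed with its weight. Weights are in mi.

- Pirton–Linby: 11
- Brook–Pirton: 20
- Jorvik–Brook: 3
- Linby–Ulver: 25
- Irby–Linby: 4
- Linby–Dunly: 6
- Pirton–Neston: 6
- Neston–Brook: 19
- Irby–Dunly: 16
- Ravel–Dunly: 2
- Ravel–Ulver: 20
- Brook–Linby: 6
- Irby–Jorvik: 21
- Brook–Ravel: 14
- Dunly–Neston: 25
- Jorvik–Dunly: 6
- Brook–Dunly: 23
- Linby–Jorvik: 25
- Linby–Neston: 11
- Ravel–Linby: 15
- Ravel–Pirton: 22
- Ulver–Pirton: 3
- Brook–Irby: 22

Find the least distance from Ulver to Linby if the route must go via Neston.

20 mi

Shortest Ulver→Neston: Ulver → Pirton → Neston = 9
Shortest Neston→Linby: Neston → Linby = 11
Total via Neston: 9 + 11 = 20 mi.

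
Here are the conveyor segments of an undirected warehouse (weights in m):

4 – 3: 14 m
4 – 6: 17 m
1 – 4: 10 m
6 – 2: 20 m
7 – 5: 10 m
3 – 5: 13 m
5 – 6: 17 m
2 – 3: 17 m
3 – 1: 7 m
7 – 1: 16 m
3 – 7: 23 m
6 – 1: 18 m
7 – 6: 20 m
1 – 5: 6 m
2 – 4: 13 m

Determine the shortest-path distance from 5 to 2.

29 m

Candidate routes:
5 → 1 → 4 → 2: 6+10+13 = 29
5 → 1 → 3 → 2: 6+7+17 = 30
5 → 6 → 2: 17+20 = 37
5 → 3 → 2: 13+17 = 30
Cheapest is 5 → 1 → 4 → 2 at 29 m.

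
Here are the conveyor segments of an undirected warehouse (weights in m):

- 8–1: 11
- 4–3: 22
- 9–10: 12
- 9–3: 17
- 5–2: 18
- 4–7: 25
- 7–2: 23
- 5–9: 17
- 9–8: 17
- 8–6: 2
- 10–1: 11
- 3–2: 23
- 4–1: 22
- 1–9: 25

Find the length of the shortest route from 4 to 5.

Shortest distances from 4:
4: 0
1: 22  (via 4)
3: 22  (via 4)
7: 25  (via 4)
8: 33  (via 1)
10: 33  (via 1)
6: 35  (via 8)
9: 39  (via 3)
2: 45  (via 3)
5: 56  (via 9)
Shortest route: 4 → 3 → 9 → 5 = 56 m.

56 m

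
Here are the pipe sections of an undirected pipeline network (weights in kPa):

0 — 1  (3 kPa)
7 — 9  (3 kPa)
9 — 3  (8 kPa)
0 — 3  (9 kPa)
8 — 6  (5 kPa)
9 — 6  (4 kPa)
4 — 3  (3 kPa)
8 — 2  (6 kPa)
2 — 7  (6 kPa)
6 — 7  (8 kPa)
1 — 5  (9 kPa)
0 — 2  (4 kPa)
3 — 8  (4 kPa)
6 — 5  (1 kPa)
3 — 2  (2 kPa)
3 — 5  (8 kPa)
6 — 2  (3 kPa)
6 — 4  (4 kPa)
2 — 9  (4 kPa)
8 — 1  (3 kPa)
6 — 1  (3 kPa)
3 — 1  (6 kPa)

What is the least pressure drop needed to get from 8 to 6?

5 kPa

Settle nodes by increasing distance from 8:
8: 0
1: 3  (via 8)
3: 4  (via 8)
6: 5  (via 8)
Shortest route: 8–6 = 5 kPa.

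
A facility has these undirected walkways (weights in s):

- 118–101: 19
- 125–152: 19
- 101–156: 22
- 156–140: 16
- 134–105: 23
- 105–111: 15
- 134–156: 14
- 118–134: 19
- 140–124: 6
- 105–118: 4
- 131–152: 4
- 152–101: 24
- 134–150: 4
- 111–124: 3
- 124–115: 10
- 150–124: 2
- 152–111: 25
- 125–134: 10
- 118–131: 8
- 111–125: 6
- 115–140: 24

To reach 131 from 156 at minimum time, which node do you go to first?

Candidate routes:
156 - 134 - 125 - 152 - 131: 14+10+19+4 = 47
156 - 134 - 105 - 118 - 131: 14+23+4+8 = 49
156 - 134 - 118 - 131: 14+19+8 = 41
Cheapest is 156 - 134 - 118 - 131 at 41 s.
So from 156 the first move is to 134.

134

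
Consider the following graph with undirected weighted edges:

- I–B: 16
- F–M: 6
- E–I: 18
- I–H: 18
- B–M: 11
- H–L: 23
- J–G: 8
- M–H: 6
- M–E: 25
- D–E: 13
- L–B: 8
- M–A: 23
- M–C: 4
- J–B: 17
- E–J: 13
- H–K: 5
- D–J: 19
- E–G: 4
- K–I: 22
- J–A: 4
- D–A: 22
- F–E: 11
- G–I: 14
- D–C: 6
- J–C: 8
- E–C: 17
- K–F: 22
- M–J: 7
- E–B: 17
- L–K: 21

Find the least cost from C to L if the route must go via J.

33

Best C to J: C → J costing 8
Best J to L: J → B → L costing 25
Total via J: 8 + 25 = 33.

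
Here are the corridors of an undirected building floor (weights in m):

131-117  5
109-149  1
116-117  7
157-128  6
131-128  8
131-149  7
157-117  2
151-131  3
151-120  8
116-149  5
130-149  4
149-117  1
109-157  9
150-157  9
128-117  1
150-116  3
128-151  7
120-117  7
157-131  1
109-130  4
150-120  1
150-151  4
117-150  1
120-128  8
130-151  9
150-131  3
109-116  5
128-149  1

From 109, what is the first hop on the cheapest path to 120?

Candidate routes:
109 - 149 - 117 - 150 - 120: 1+1+1+1 = 4
109 - 149 - 128 - 117 - 150 - 120: 1+1+1+1+1 = 5
109 - 149 - 117 - 120: 1+1+7 = 9
109 - 149 - 117 - 157 - 131 - 150 - 120: 1+1+2+1+3+1 = 9
Cheapest is 109 - 149 - 117 - 150 - 120 at 4 m.
So from 109 the first move is to 149.

149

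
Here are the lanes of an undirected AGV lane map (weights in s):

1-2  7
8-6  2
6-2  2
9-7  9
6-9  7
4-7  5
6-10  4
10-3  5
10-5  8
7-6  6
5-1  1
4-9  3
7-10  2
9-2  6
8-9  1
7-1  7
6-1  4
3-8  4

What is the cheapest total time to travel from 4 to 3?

Shortest distances from 4:
4: 0
9: 3  (via 4)
8: 4  (via 9)
7: 5  (via 4)
6: 6  (via 8)
10: 7  (via 7)
2: 8  (via 6)
3: 8  (via 8)
Shortest route: 4 → 9 → 8 → 3 = 8 s.

8 s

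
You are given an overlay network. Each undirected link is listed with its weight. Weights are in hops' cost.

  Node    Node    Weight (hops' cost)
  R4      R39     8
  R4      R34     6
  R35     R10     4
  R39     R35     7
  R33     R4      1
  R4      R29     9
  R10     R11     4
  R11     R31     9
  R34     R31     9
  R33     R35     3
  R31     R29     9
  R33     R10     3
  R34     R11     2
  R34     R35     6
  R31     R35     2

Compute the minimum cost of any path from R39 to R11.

Compare a few routes:
R39–R4–R33–R10–R11: 8+1+3+4 = 16
R39–R4–R34–R11: 8+6+2 = 16
R39–R35–R10–R11: 7+4+4 = 15
The minimum is 15 hops' cost via R39–R35–R10–R11.

15 hops' cost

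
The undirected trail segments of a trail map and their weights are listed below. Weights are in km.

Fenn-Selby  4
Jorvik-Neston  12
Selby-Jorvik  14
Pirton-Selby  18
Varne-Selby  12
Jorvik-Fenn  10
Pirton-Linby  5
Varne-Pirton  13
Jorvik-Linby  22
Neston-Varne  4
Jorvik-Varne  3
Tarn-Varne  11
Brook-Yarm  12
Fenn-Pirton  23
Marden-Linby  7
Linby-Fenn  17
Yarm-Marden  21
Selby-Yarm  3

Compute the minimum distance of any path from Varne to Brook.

27 km

Candidate routes:
Varne - Selby - Yarm - Brook: 12+3+12 = 27
Varne - Jorvik - Selby - Yarm - Brook: 3+14+3+12 = 32
Varne - Neston - Jorvik - Selby - Yarm - Brook: 4+12+14+3+12 = 45
Varne - Jorvik - Fenn - Selby - Yarm - Brook: 3+10+4+3+12 = 32
Cheapest is Varne - Selby - Yarm - Brook at 27 km.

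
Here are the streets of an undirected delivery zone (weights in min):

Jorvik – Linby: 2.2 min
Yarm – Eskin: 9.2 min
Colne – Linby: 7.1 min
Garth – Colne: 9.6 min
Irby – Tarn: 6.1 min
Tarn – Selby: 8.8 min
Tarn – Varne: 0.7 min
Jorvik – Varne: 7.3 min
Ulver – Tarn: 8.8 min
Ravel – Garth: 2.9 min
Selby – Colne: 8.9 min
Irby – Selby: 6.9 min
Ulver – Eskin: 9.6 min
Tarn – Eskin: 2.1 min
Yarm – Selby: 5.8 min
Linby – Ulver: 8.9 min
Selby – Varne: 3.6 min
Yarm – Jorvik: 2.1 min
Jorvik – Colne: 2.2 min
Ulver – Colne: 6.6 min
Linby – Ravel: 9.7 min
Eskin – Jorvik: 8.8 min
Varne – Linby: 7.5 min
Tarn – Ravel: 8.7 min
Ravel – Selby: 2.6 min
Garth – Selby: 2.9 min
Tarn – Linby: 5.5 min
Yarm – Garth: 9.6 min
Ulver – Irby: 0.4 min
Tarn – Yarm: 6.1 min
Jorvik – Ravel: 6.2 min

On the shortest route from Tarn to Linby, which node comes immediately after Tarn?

Candidate routes:
Tarn → Varne → Linby: 0.7+7.5 = 8.2
Tarn → Linby: 5.5 = 5.5
Cheapest is Tarn → Linby at 5.5 min.
So from Tarn the first move is to Linby.

Linby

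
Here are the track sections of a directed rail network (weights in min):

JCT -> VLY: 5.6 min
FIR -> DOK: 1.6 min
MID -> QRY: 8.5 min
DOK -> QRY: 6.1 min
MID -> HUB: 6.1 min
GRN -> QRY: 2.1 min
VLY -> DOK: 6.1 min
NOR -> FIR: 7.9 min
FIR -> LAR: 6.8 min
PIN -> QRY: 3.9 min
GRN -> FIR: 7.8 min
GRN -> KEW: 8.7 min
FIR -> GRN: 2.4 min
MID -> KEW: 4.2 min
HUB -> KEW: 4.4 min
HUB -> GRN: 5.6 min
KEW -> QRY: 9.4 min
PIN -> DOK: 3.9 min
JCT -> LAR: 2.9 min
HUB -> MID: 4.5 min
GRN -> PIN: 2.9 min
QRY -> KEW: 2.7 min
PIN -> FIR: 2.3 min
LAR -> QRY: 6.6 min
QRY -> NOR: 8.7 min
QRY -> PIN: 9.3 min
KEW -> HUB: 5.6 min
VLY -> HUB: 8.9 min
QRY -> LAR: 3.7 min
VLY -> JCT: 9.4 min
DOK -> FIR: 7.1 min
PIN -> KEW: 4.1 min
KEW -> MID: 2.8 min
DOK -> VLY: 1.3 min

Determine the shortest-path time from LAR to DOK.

19.8 min

Settle nodes by increasing distance from LAR:
LAR: 0
QRY: 6.6  (via LAR)
KEW: 9.3  (via QRY)
MID: 12.1  (via KEW)
HUB: 14.9  (via KEW)
NOR: 15.3  (via QRY)
PIN: 15.9  (via QRY)
FIR: 18.2  (via PIN)
DOK: 19.8  (via PIN)
Shortest route: LAR–QRY–PIN–DOK = 19.8 min.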